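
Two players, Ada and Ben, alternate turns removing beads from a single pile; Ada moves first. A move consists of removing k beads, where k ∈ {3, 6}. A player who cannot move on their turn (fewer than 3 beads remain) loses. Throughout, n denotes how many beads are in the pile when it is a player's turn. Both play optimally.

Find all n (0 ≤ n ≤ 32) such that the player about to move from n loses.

0, 1, 2, 9, 10, 11, 18, 19, 20, 27, 28, 29

Work bottom-up. With no move the player to move loses. Otherwise the position is W if at least one move leads to an L position for the opponent, and L if every move leads to a W.
n=0: no move → L
n=1: no move → L
n=2: no move → L
n=3: can move to 0, which is L ⇒ W
n=4: can move to 1, which is L ⇒ W
n=5: can move to 2, which is L ⇒ W
n=6: can move to 0, which is L ⇒ W
n=7: can move to 1, which is L ⇒ W
n=8: can move to 2, which is L ⇒ W
n=9: moves to 6(W), 3(W); every one is W ⇒ L
n=10: moves to 7(W), 4(W); every one is W ⇒ L
n=11: moves to 8(W), 5(W); every one is W ⇒ L
n=12: can move to 9, which is L ⇒ W
n=13: can move to 10, which is L ⇒ W
n=14: can move to 11, which is L ⇒ W
n=15: can move to 9, which is L ⇒ W
n=16: can move to 10, which is L ⇒ W
n=17: can move to 11, which is L ⇒ W
n=18: moves to 15(W), 12(W); every one is W ⇒ L
n=19: moves to 16(W), 13(W); every one is W ⇒ L
n=20: moves to 17(W), 14(W); every one is W ⇒ L
n=21: can move to 18, which is L ⇒ W
n=22: can move to 19, which is L ⇒ W
n=23: can move to 20, which is L ⇒ W
n=24: can move to 18, which is L ⇒ W
n=25: can move to 19, which is L ⇒ W
n=26: can move to 20, which is L ⇒ W
n=27: moves to 24(W), 21(W); every one is W ⇒ L
n=28: moves to 25(W), 22(W); every one is W ⇒ L
n=29: moves to 26(W), 23(W); every one is W ⇒ L
n=30: can move to 27, which is L ⇒ W
n=31: can move to 28, which is L ⇒ W
n=32: can move to 29, which is L ⇒ W
Reading off the rows marked L gives the requested list; there are 12 such values of n.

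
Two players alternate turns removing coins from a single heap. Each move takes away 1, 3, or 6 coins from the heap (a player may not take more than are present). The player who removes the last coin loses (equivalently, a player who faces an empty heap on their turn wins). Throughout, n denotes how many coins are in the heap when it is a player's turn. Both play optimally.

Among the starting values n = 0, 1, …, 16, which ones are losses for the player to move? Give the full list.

1, 3, 5, 10, 12, 14

Classify positions by backward induction: terminal positions (no move available) are W. From any other position, the mover wins iff some move reaches an L.
n=0: no move; the opponent has just taken the last coin and therefore loses → W
n=1: the only move is to 0(W), a W ⇒ L
n=2: can move to 1, which is L ⇒ W
n=3: moves to 2(W), 0(W); every one is W ⇒ L
n=4: can move to 3, which is L ⇒ W
n=5: moves to 4(W), 2(W); every one is W ⇒ L
n=6: can move to 5, which is L ⇒ W
n=7: can move to 1, which is L ⇒ W
n=8: can move to 5, which is L ⇒ W
n=9: can move to 3, which is L ⇒ W
n=10: moves to 9(W), 7(W), 4(W); every one is W ⇒ L
n=11: can move to 10, which is L ⇒ W
n=12: moves to 11(W), 9(W), 6(W); every one is W ⇒ L
n=13: can move to 12, which is L ⇒ W
n=14: moves to 13(W), 11(W), 8(W); every one is W ⇒ L
n=15: can move to 14, which is L ⇒ W
n=16: can move to 10, which is L ⇒ W
The losing starting values of n are exactly the entries labelled L in this table (6 of them).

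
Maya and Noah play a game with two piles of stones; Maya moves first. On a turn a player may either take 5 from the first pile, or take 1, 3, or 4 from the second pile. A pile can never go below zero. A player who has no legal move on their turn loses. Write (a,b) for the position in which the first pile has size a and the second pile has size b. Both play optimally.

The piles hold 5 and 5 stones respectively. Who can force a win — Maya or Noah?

Maya wins.

Use the standard recursion: the mover loses at a terminal position; elsewhere, the mover wins exactly when some move hands the opponent an L position.
No move ever increases a pile, so every position that can arise here has a ≤ 5 and b ≤ 5; it is enough to label the cells with 0 ≤ a ≤ 5 and 0 ≤ b ≤ 5.
Every move lowers a or b (never raises either), so fill the grid row by row in increasing a, and left to right within a row: each cell's successors are then already labelled.
      b=0  b=1  b=2  b=3  b=4  b=5
a=0:    L    W    L    W    W    W
a=1:    L    W    L    W    W    W
a=2:    L    W    L    W    W    W
a=3:    L    W    L    W    W    W
a=4:    L    W    L    W    W    W
a=5:    W    L    W    L    W    W
Cells with no legal move (terminal, hence L): (0,0), (1,0), (2,0), (3,0), (4,0).
The remaining L cells, each justified by listing all of its moves:
(0,2): →(0,1)(W) only, which is W, so L
(1,2): →(1,1)(W) only, which is W, so L
(2,2): →(2,1)(W) only, which is W, so L
(3,2): →(3,1)(W) only, which is W, so L
(4,2): →(4,1)(W) only, which is W, so L
(5,1): →(0,1)(W), (5,0)(W) — all W, so L
(5,3): →(0,3)(W), (5,2)(W), (5,0)(W) — all W, so L
Every other cell has at least one move into one of the L cells above, so it is W.
The starting position (5,5) is W: Maya should move to (5,1), handing over an L position.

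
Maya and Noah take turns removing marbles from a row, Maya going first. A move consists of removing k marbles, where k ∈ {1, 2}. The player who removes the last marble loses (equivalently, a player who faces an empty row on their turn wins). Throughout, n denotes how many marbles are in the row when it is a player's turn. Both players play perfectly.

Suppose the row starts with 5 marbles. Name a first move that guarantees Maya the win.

Remove 1, leaving 4.

Compute win/loss labels from the base case upward. A position with no move is W. Any other position is W if it can reach an L in one move, else L.
n=0: no move; the opponent has just taken the last marble and therefore loses → W
n=1: L (sole option 0(W) is W)
n=2: W (go to 1, an L position)
n=3: W (go to 1, an L position)
n=4: L (options 3(W), 2(W) are all W)
n=5: W (go to 4, an L position)
From 5, the L positions reachable in one move are: 4.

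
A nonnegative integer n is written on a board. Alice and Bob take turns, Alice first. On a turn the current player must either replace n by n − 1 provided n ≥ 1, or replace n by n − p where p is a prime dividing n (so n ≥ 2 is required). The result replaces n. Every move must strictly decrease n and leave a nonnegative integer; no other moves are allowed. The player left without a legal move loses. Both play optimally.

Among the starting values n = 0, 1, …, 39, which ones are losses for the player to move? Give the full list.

Work bottom-up. With no move the player to move loses. Otherwise the position is W if at least one move leads to an L position for the opponent, and L if every move leads to a W.
n=0: no move → L
n=1: W (go to 0, an L position)
n=2: W (go to 0, an L position)
n=3: W (go to 0, an L position)
n=4: L (options 2(W), 3(W) are all W)
n=5: W (go to 0, an L position)
n=6: W (go to 4, an L position)
n=7: W (go to 0, an L position)
n=8: L (options 6(W), 7(W) are all W)
n=9: W (go to 8, an L position)
n=10: W (go to 8, an L position)
n=11: W (go to 0, an L position)
n=12: L (options 9(W), 10(W), 11(W) are all W)
n=13: W (go to 0, an L position)
n=14: W (go to 12, an L position)
n=15: W (go to 12, an L position)
n=16: L (options 14(W), 15(W) are all W)
n=17: W (go to 0, an L position)
n=18: W (go to 16, an L position)
n=19: W (go to 0, an L position)
n=20: L (options 15(W), 18(W), 19(W) are all W)
n=21: W (go to 20, an L position)
n=22: W (go to 20, an L position)
n=23: W (go to 0, an L position)
n=24: L (options 21(W), 22(W), 23(W) are all W)
n=25: W (go to 20, an L position)
n=26: W (go to 24, an L position)
n=27: W (go to 24, an L position)
n=28: L (options 21(W), 26(W), 27(W) are all W)
n=29: W (go to 0, an L position)
n=30: W (go to 28, an L position)
n=31: W (go to 0, an L position)
n=32: L (options 30(W), 31(W) are all W)
n=33: W (go to 32, an L position)
n=34: W (go to 32, an L position)
n=35: W (go to 28, an L position)
n=36: L (options 33(W), 34(W), 35(W) are all W)
n=37: W (go to 0, an L position)
n=38: W (go to 36, an L position)
n=39: W (go to 36, an L position)
The losing starting values of n are exactly the entries labelled L in this table (10 of them).

0, 4, 8, 12, 16, 20, 24, 28, 32, 36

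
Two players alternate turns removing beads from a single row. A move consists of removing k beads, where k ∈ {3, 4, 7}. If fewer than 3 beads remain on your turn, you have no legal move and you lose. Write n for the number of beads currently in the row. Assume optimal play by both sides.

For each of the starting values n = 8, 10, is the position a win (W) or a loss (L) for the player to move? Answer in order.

8: W, 10: L

Compute win/loss labels from the base case upward. A position with no move is L. Any other position is W if it can reach an L in one move, else L.
n=0: no move → L
n=1: no move → L
n=2: no move → L
n=3: can move to 0, which is L ⇒ W
n=4: can move to 1, which is L ⇒ W
n=5: can move to 2, which is L ⇒ W
n=6: can move to 2, which is L ⇒ W
n=7: can move to 0, which is L ⇒ W
n=8: can move to 1, which is L ⇒ W
n=9: can move to 2, which is L ⇒ W
n=10: moves to 7(W), 6(W), 3(W); every one is W ⇒ L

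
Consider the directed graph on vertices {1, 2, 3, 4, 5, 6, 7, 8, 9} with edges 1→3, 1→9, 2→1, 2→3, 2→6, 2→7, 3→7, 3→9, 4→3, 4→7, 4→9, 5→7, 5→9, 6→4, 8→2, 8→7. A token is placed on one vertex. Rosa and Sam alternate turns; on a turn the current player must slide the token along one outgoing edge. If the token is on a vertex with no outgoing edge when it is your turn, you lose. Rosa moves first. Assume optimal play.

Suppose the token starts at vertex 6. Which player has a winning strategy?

Use the standard recursion: the mover loses at a terminal position; elsewhere, the mover wins exactly when some move hands the opponent an L position.
Every edge goes from a vertex to one that appears earlier in the order 9, 7, 3, 4, 6, 5, 1, 2, 8, so processing vertices in that order labels each vertex after all of its successors.
9: no outgoing edge → L
7: no outgoing edge → L
3: W (go to 7, an L position)
4: W (go to 7, an L position)
6: L (sole option 4(W) is W)
5: W (go to 7, an L position)
1: W (go to 9, an L position)
2: W (go to 6, an L position)
8: W (go to 7, an L position)
The starting position 6 is L: whatever Rosa does, the opponent receives a W position.

Sam wins.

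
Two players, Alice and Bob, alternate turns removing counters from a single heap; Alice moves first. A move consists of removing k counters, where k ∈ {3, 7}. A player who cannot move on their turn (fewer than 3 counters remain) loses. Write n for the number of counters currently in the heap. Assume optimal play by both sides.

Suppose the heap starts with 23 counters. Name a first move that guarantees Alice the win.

Compute win/loss labels from the base case upward. A position with no move is L. Any other position is W if it can reach an L in one move, else L.
n=0: no move → L
n=1: no move → L
n=2: no move → L
n=3: W (go to 0, an L position)
n=4: W (go to 1, an L position)
n=5: W (go to 2, an L position)
n=6: L (sole option 3(W) is W)
n=7: W (go to 0, an L position)
n=8: W (go to 1, an L position)
n=9: W (go to 6, an L position)
n=10: L (options 7(W), 3(W) are all W)
n=11: L (options 8(W), 4(W) are all W)
n=12: L (options 9(W), 5(W) are all W)
n=13: W (go to 10, an L position)
n=14: W (go to 11, an L position)
n=15: W (go to 12, an L position)
n=16: L (options 13(W), 9(W) are all W)
n=17: W (go to 10, an L position)
n=18: W (go to 11, an L position)
n=19: W (go to 16, an L position)
n=20: L (options 17(W), 13(W) are all W)
n=21: L (options 18(W), 14(W) are all W)
n=22: L (options 19(W), 15(W) are all W)
n=23: W (go to 20, an L position)
From 23, the L positions reachable in one move are: 20, 16. Any move reaching one of these is winning.

Remove 3, leaving 20.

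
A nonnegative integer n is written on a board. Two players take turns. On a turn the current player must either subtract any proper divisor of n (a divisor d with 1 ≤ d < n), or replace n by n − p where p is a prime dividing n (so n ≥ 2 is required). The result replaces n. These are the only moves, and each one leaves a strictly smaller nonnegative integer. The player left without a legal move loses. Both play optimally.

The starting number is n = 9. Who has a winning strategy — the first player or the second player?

Use the standard recursion: the mover loses at a terminal position; elsewhere, the mover wins exactly when some move hands the opponent an L position.
n=0: no move → L
n=1: no move → L
n=2: W (go to 0, an L position)
n=3: W (go to 0, an L position)
n=4: L (options 2(W), 3(W) are all W)
n=5: W (go to 0, an L position)
n=6: W (go to 4, an L position)
n=7: W (go to 0, an L position)
n=8: W (go to 4, an L position)
n=9: L (options 6(W), 8(W) are all W)
The starting position 9 is L: whatever the player to move does, the opponent receives a W position.

The second player wins.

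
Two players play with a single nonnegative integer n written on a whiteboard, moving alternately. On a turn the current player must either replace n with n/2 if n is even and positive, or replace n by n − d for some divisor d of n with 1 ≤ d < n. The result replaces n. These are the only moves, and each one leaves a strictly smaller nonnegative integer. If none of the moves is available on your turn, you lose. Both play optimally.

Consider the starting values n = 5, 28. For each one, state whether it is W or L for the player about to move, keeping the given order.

5: L, 28: W

Classify positions by backward induction: terminal positions (no move available) are L. From any other position, the mover wins iff some move reaches an L.
n=0: no move → L
n=1: no move → L
n=2: can move to 1, which is L ⇒ W
n=3: the only move is to 2(W), a W ⇒ L
n=4: can move to 3, which is L ⇒ W
n=5: the only move is to 4(W), a W ⇒ L
n=6: can move to 3, which is L ⇒ W
n=7: the only move is to 6(W), a W ⇒ L
n=8: can move to 7, which is L ⇒ W
n=9: moves to 6(W), 8(W); every one is W ⇒ L
n=10: can move to 5, which is L ⇒ W
n=11: the only move is to 10(W), a W ⇒ L
n=12: can move to 9, which is L ⇒ W
n=13: the only move is to 12(W), a W ⇒ L
n=14: can move to 7, which is L ⇒ W
n=15: moves to 10(W), 12(W), 14(W); every one is W ⇒ L
n=16: can move to 15, which is L ⇒ W
n=17: the only move is to 16(W), a W ⇒ L
n=18: can move to 9, which is L ⇒ W
n=19: the only move is to 18(W), a W ⇒ L
n=20: can move to 15, which is L ⇒ W
n=21: moves to 14(W), 18(W), 20(W); every one is W ⇒ L
n=22: can move to 11, which is L ⇒ W
n=23: the only move is to 22(W), a W ⇒ L
n=24: can move to 21, which is L ⇒ W
n=25: moves to 20(W), 24(W); every one is W ⇒ L
n=26: can move to 13, which is L ⇒ W
n=27: moves to 18(W), 24(W), 26(W); every one is W ⇒ L
n=28: can move to 21, which is L ⇒ W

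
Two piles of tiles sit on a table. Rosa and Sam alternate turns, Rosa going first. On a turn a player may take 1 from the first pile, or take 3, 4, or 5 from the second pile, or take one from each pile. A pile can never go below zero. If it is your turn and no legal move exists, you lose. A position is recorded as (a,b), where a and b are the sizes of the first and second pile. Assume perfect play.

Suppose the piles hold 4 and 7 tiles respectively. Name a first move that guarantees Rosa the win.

Move to (4,2).

Build the W/L table. Terminal = L. A non-terminal position is W if it has a move to some L; otherwise it is L.
No move ever increases a pile, so every position that can arise here has a ≤ 4 and b ≤ 7; it is enough to label the cells with 0 ≤ a ≤ 4 and 0 ≤ b ≤ 7.
Every move lowers a or b (never raises either), so fill the grid row by row in increasing a, and left to right within a row: each cell's successors are then already labelled.
      b=0  b=1  b=2  b=3  b=4  b=5  b=6  b=7
a=0:    L    L    L    W    W    W    W    W
a=1:    W    W    W    W    L    L    L    W
a=2:    L    L    L    W    W    W    W    W
a=3:    W    W    W    W    L    L    L    W
a=4:    L    L    L    W    W    W    W    W
Cells with no legal move (terminal, hence L): (0,0), (0,1), (0,2).
The remaining L cells, each justified by listing all of its moves:
(1,4): L (options (0,4)(W), (1,1)(W), (1,0)(W), (0,3)(W) are all W)
(1,5): L (options (0,5)(W), (1,2)(W), (1,1)(W), (1,0)(W), (0,4)(W) are all W)
(1,6): L (options (0,6)(W), (1,3)(W), (1,2)(W), (1,1)(W), (0,5)(W) are all W)
(2,0): L (sole option (1,0)(W) is W)
(2,1): L (options (1,1)(W), (1,0)(W) are all W)
(2,2): L (options (1,2)(W), (1,1)(W) are all W)
(3,4): L (options (2,4)(W), (3,1)(W), (3,0)(W), (2,3)(W) are all W)
(3,5): L (options (2,5)(W), (3,2)(W), (3,1)(W), (3,0)(W), (2,4)(W) are all W)
(3,6): L (options (2,6)(W), (3,3)(W), (3,2)(W), (3,1)(W), (2,5)(W) are all W)
(4,0): L (sole option (3,0)(W) is W)
(4,1): L (options (3,1)(W), (3,0)(W) are all W)
(4,2): L (options (3,2)(W), (3,1)(W) are all W)
Every other cell has at least one move into one of the L cells above, so it is W.
From (4,7), the L positions reachable in one move are: (4,2), (3,6). Any move reaching one of these is winning.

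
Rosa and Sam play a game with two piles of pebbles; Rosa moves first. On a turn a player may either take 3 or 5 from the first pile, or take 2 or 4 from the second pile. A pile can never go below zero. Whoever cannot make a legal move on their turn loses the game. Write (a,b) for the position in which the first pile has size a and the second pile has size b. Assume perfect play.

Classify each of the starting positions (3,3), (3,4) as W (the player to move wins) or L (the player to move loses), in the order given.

(3,3): L, (3,4): W

Use the standard recursion: the mover loses at a terminal position; elsewhere, the mover wins exactly when some move hands the opponent an L position.
No move ever increases a pile, so every position that can arise here has a ≤ 3 and b ≤ 4; it is enough to label the cells with 0 ≤ a ≤ 3 and 0 ≤ b ≤ 4.
Every move lowers a or b (never raises either), so fill the grid row by row in increasing a, and left to right within a row: each cell's successors are then already labelled.
      b=0  b=1  b=2  b=3  b=4
a=0:    L    L    W    W    W
a=1:    L    L    W    W    W
a=2:    L    L    W    W    W
a=3:    W    W    L    L    W
Cells with no legal move (terminal, hence L): (0,0), (0,1), (1,0), (1,1), (2,0), (2,1).
The remaining L cells, each justified by listing all of its moves:
(3,2): →(0,2)(W), (3,0)(W) — all W, so L
(3,3): →(0,3)(W), (3,1)(W) — all W, so L
Every other cell has at least one move into one of the L cells above, so it is W.
(3,3): one of the L cells justified above, so L
(3,4): the move to (3,2) reaches an L cell, so W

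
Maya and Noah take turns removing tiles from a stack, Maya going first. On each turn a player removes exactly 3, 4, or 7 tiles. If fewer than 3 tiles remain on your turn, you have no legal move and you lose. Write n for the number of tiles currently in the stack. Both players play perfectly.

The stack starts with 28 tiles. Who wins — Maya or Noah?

Maya wins.

Compute win/loss labels from the base case upward. A position with no move is L. Any other position is W if it can reach an L in one move, else L.
n=0: no move → L
n=1: no move → L
n=2: no move → L
n=3: reaches L-position 0 → W
n=4: reaches L-position 1 → W
n=5: reaches L-position 2 → W
n=6: reaches L-position 2 → W
n=7: reaches L-position 0 → W
n=8: reaches L-position 1 → W
n=9: reaches L-position 2 → W
n=10: only reaches 7(W), 6(W), 3(W), all W → L
n=11: only reaches 8(W), 7(W), 4(W), all W → L
n=12: only reaches 9(W), 8(W), 5(W), all W → L
n=13: reaches L-position 10 → W
n=14: reaches L-position 11 → W
n=15: reaches L-position 12 → W
n=16: reaches L-position 12 → W
n=17: reaches L-position 10 → W
n=18: reaches L-position 11 → W
n=19: reaches L-position 12 → W
n=20: only reaches 17(W), 16(W), 13(W), all W → L
n=21: only reaches 18(W), 17(W), 14(W), all W → L
n=22: only reaches 19(W), 18(W), 15(W), all W → L
n=23: reaches L-position 20 → W
n=24: reaches L-position 21 → W
n=25: reaches L-position 22 → W
n=26: reaches L-position 22 → W
n=27: reaches L-position 20 → W
n=28: reaches L-position 21 → W
The starting position 28 is W: Maya should remove 7, leaving 21, handing over an L position.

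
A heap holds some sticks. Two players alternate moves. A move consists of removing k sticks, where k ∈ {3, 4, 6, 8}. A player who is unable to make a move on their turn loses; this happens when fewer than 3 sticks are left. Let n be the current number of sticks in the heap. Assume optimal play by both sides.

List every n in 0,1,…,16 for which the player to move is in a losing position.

0, 1, 2, 11, 12, 13

Build the W/L table. Terminal = L. A non-terminal position is W if it has a move to some L; otherwise it is L.
n=0: no move → L
n=1: no move → L
n=2: no move → L
n=3: reaches L-position 0 → W
n=4: reaches L-position 1 → W
n=5: reaches L-position 2 → W
n=6: reaches L-position 2 → W
n=7: reaches L-position 1 → W
n=8: reaches L-position 2 → W
n=9: reaches L-position 1 → W
n=10: reaches L-position 2 → W
n=11: only reaches 8(W), 7(W), 5(W), 3(W), all W → L
n=12: only reaches 9(W), 8(W), 6(W), 4(W), all W → L
n=13: only reaches 10(W), 9(W), 7(W), 5(W), all W → L
n=14: reaches L-position 11 → W
n=15: reaches L-position 12 → W
n=16: reaches L-position 13 → W
The losing starting values of n are exactly the entries labelled L in this table (6 of them).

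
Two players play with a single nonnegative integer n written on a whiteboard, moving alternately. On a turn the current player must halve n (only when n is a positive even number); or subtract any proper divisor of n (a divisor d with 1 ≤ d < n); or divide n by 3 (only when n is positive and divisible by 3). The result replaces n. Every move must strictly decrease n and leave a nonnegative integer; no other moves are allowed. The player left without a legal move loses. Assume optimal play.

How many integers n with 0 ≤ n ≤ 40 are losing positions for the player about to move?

Work bottom-up. With no move the player to move loses. Otherwise the position is W if at least one move leads to an L position for the opponent, and L if every move leads to a W.
n=0: no move → L
n=1: no move → L
n=2: can move to 1, which is L ⇒ W
n=3: can move to 1, which is L ⇒ W
n=4: moves to 2(W), 3(W); every one is W ⇒ L
n=5: can move to 4, which is L ⇒ W
n=6: can move to 4, which is L ⇒ W
n=7: the only move is to 6(W), a W ⇒ L
n=8: can move to 4, which is L ⇒ W
n=9: moves to 3(W), 6(W), 8(W); every one is W ⇒ L
n=10: can move to 9, which is L ⇒ W
n=11: the only move is to 10(W), a W ⇒ L
n=12: can move to 4, which is L ⇒ W
n=13: the only move is to 12(W), a W ⇒ L
n=14: can move to 7, which is L ⇒ W
n=15: moves to 5(W), 10(W), 12(W), 14(W); every one is W ⇒ L
n=16: can move to 15, which is L ⇒ W
n=17: the only move is to 16(W), a W ⇒ L
n=18: can move to 9, which is L ⇒ W
n=19: the only move is to 18(W), a W ⇒ L
n=20: can move to 15, which is L ⇒ W
n=21: can move to 7, which is L ⇒ W
n=22: can move to 11, which is L ⇒ W
n=23: the only move is to 22(W), a W ⇒ L
n=24: can move to 23, which is L ⇒ W
n=25: moves to 20(W), 24(W); every one is W ⇒ L
n=26: can move to 13, which is L ⇒ W
n=27: can move to 9, which is L ⇒ W
n=28: moves to 14(W), 21(W), 24(W), 26(W), 27(W); every one is W ⇒ L
n=29: can move to 28, which is L ⇒ W
n=30: can move to 15, which is L ⇒ W
n=31: the only move is to 30(W), a W ⇒ L
n=32: can move to 28, which is L ⇒ W
n=33: can move to 11, which is L ⇒ W
n=34: can move to 17, which is L ⇒ W
n=35: can move to 28, which is L ⇒ W
n=36: moves to 12(W), 18(W), 24(W), 27(W), 30(W), 32(W), 33(W), 34(W), 35(W); every one is W ⇒ L
n=37: can move to 36, which is L ⇒ W
n=38: can move to 19, which is L ⇒ W
n=39: can move to 13, which is L ⇒ W
n=40: can move to 36, which is L ⇒ W
L entries with 0 ≤ n ≤ 40: n = 0, 1, 4, 7, 9, 11, 13, 15, 17, 19, 23, 25, 28, 31, 36; that makes 15.

15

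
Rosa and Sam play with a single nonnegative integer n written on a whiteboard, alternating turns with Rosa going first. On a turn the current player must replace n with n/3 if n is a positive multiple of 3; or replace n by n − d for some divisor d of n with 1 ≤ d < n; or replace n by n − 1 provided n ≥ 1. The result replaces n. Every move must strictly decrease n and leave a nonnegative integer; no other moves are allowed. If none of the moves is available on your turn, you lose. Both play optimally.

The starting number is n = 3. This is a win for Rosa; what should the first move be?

Move to 2.

Build the W/L table. Terminal = L. A non-terminal position is W if it has a move to some L; otherwise it is L.
n=0: no move → L
n=1: →0(L), so W
n=2: →1(W) only, which is W, so L
n=3: →2(L), so W
From 3, the L positions reachable in one move are: 2.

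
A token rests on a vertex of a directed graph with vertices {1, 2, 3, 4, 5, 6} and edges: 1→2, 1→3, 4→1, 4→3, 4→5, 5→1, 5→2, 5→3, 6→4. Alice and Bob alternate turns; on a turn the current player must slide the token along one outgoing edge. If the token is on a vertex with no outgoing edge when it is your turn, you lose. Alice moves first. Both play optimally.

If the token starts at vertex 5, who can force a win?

Alice wins.

Work bottom-up. With no move the player to move loses. Otherwise the position is W if at least one move leads to an L position for the opponent, and L if every move leads to a W.
Every edge goes from a vertex to one that appears earlier in the order 3, 2, 1, 5, 4, 6, so processing vertices in that order labels each vertex after all of its successors.
3: no outgoing edge → L
2: no outgoing edge → L
1: →2(L), so W
5: →2(L), so W
4: →3(L), so W
6: →4(W) only, which is W, so L
The starting position 5 is W: Alice should move to 2, handing over an L position.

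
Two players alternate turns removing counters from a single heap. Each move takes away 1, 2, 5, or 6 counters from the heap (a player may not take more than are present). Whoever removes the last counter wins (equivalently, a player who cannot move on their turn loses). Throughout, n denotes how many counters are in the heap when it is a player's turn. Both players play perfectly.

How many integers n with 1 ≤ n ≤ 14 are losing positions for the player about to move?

4

Compute win/loss labels from the base case upward. A position with no move is L. Any other position is W if it can reach an L in one move, else L.
n=0: no move → L
n=1: W (go to 0, an L position)
n=2: W (go to 0, an L position)
n=3: L (options 2(W), 1(W) are all W)
n=4: W (go to 3, an L position)
n=5: W (go to 3, an L position)
n=6: W (go to 0, an L position)
n=7: L (options 6(W), 5(W), 2(W), 1(W) are all W)
n=8: W (go to 7, an L position)
n=9: W (go to 7, an L position)
n=10: L (options 9(W), 8(W), 5(W), 4(W) are all W)
n=11: W (go to 10, an L position)
n=12: W (go to 10, an L position)
n=13: W (go to 7, an L position)
n=14: L (options 13(W), 12(W), 9(W), 8(W) are all W)
L entries with 1 ≤ n ≤ 14 (n=0 is outside the asked range and is not counted): n = 3, 7, 10, 14; that makes 4.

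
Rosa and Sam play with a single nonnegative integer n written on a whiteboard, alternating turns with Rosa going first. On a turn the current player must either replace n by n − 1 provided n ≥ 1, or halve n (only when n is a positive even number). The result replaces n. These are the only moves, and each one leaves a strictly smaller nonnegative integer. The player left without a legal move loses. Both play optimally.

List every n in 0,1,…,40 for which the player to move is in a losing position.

0, 2, 5, 7, 9, 11, 13, 15, 17, 19, 21, 23, 25, 27, 29, 31, 33, 35, 37, 39

Work bottom-up. With no move the player to move loses. Otherwise the position is W if at least one move leads to an L position for the opponent, and L if every move leads to a W.
n=0: no move → L
n=1: →0(L), so W
n=2: →1(W) only, which is W, so L
n=3: →2(L), so W
n=4: →2(L), so W
n=5: →4(W) only, which is W, so L
n=6: →5(L), so W
n=7: →6(W) only, which is W, so L
n=8: →7(L), so W
n=9: →8(W) only, which is W, so L
n=10: →5(L), so W
n=11: →10(W) only, which is W, so L
n=12: →11(L), so W
n=13: →12(W) only, which is W, so L
n=14: →7(L), so W
n=15: →14(W) only, which is W, so L
n=16: →15(L), so W
n=17: →16(W) only, which is W, so L
n=18: →9(L), so W
n=19: →18(W) only, which is W, so L
n=20: →19(L), so W
n=21: →20(W) only, which is W, so L
n=22: →11(L), so W
n=23: →22(W) only, which is W, so L
n=24: →23(L), so W
n=25: →24(W) only, which is W, so L
n=26: →13(L), so W
n=27: →26(W) only, which is W, so L
n=28: →27(L), so W
n=29: →28(W) only, which is W, so L
n=30: →15(L), so W
n=31: →30(W) only, which is W, so L
n=32: →31(L), so W
n=33: →32(W) only, which is W, so L
n=34: →17(L), so W
n=35: →34(W) only, which is W, so L
n=36: →35(L), so W
n=37: →36(W) only, which is W, so L
n=38: →19(L), so W
n=39: →38(W) only, which is W, so L
n=40: →39(L), so W
Reading off the rows marked L gives the requested list; there are 20 such values of n.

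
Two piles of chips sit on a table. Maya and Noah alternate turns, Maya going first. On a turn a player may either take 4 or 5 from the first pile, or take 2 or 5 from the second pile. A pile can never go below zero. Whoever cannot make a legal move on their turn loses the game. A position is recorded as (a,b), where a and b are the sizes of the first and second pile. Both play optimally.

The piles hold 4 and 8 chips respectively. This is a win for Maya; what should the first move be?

Move to (0,8).

Build the W/L table. Terminal = L. A non-terminal position is W if it has a move to some L; otherwise it is L.
No move ever increases a pile, so every position that can arise here has a ≤ 4 and b ≤ 8; it is enough to label the cells with 0 ≤ a ≤ 4 and 0 ≤ b ≤ 8.
Every move lowers a or b (never raises either), so fill the grid row by row in increasing a, and left to right within a row: each cell's successors are then already labelled.
      b=0  b=1  b=2  b=3  b=4  b=5  b=6  b=7  b=8
a=0:    L    L    W    W    L    W    W    L    L
a=1:    L    L    W    W    L    W    W    L    L
a=2:    L    L    W    W    L    W    W    L    L
a=3:    L    L    W    W    L    W    W    L    L
a=4:    W    W    L    L    W    W    L    W    W
Cells with no legal move (terminal, hence L): (0,0), (0,1), (1,0), (1,1), (2,0), (2,1), (3,0), (3,1).
The remaining L cells, each justified by listing all of its moves:
(0,4): →(0,2)(W) only, which is W, so L
(0,7): →(0,5)(W), (0,2)(W) — all W, so L
(0,8): →(0,6)(W), (0,3)(W) — all W, so L
(1,4): →(1,2)(W) only, which is W, so L
(1,7): →(1,5)(W), (1,2)(W) — all W, so L
(1,8): →(1,6)(W), (1,3)(W) — all W, so L
(2,4): →(2,2)(W) only, which is W, so L
(2,7): →(2,5)(W), (2,2)(W) — all W, so L
(2,8): →(2,6)(W), (2,3)(W) — all W, so L
(3,4): →(3,2)(W) only, which is W, so L
(3,7): →(3,5)(W), (3,2)(W) — all W, so L
(3,8): →(3,6)(W), (3,3)(W) — all W, so L
(4,2): →(0,2)(W), (4,0)(W) — all W, so L
(4,3): →(0,3)(W), (4,1)(W) — all W, so L
(4,6): →(0,6)(W), (4,4)(W), (4,1)(W) — all W, so L
Every other cell has at least one move into one of the L cells above, so it is W.
From (4,8), the L positions reachable in one move are: (0,8), (4,6), (4,3). Any move reaching one of these is winning.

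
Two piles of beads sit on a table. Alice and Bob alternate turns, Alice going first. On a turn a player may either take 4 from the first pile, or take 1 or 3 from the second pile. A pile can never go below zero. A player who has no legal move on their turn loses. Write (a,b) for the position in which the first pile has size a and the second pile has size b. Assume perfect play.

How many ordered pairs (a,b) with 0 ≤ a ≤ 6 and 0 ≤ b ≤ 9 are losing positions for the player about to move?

35

Compute win/loss labels from the base case upward. A position with no move is L. Any other position is W if it can reach an L in one move, else L.
Every move lowers a or b (never raises either), so fill the grid row by row in increasing a, and left to right within a row: each cell's successors are then already labelled.
      b=0  b=1  b=2  b=3  b=4  b=5  b=6  b=7  b=8  b=9
a=0:    L    W    L    W    L    W    L    W    L    W
a=1:    L    W    L    W    L    W    L    W    L    W
a=2:    L    W    L    W    L    W    L    W    L    W
a=3:    L    W    L    W    L    W    L    W    L    W
a=4:    W    L    W    L    W    L    W    L    W    L
a=5:    W    L    W    L    W    L    W    L    W    L
a=6:    W    L    W    L    W    L    W    L    W    L
Cells with no legal move (terminal, hence L): (0,0), (1,0), (2,0), (3,0).
The remaining L cells, each justified by listing all of its moves:
(0,2): only reaches (0,1)(W), which is W → L
(0,4): only reaches (0,3)(W), (0,1)(W), all W → L
(0,6): only reaches (0,5)(W), (0,3)(W), all W → L
(0,8): only reaches (0,7)(W), (0,5)(W), all W → L
(1,2): only reaches (1,1)(W), which is W → L
(1,4): only reaches (1,3)(W), (1,1)(W), all W → L
(1,6): only reaches (1,5)(W), (1,3)(W), all W → L
(1,8): only reaches (1,7)(W), (1,5)(W), all W → L
(2,2): only reaches (2,1)(W), which is W → L
(2,4): only reaches (2,3)(W), (2,1)(W), all W → L
(2,6): only reaches (2,5)(W), (2,3)(W), all W → L
(2,8): only reaches (2,7)(W), (2,5)(W), all W → L
(3,2): only reaches (3,1)(W), which is W → L
(3,4): only reaches (3,3)(W), (3,1)(W), all W → L
(3,6): only reaches (3,5)(W), (3,3)(W), all W → L
(3,8): only reaches (3,7)(W), (3,5)(W), all W → L
(4,1): only reaches (0,1)(W), (4,0)(W), all W → L
(4,3): only reaches (0,3)(W), (4,2)(W), (4,0)(W), all W → L
(4,5): only reaches (0,5)(W), (4,4)(W), (4,2)(W), all W → L
(4,7): only reaches (0,7)(W), (4,6)(W), (4,4)(W), all W → L
(4,9): only reaches (0,9)(W), (4,8)(W), (4,6)(W), all W → L
(5,1): only reaches (1,1)(W), (5,0)(W), all W → L
(5,3): only reaches (1,3)(W), (5,2)(W), (5,0)(W), all W → L
(5,5): only reaches (1,5)(W), (5,4)(W), (5,2)(W), all W → L
(5,7): only reaches (1,7)(W), (5,6)(W), (5,4)(W), all W → L
(5,9): only reaches (1,9)(W), (5,8)(W), (5,6)(W), all W → L
(6,1): only reaches (2,1)(W), (6,0)(W), all W → L
(6,3): only reaches (2,3)(W), (6,2)(W), (6,0)(W), all W → L
(6,5): only reaches (2,5)(W), (6,4)(W), (6,2)(W), all W → L
(6,7): only reaches (2,7)(W), (6,6)(W), (6,4)(W), all W → L
(6,9): only reaches (2,9)(W), (6,8)(W), (6,6)(W), all W → L
Every other cell has at least one move into one of the L cells above, so it is W.
L cells per row: a=0: 5, a=1: 5, a=2: 5, a=3: 5, a=4: 5, a=5: 5, a=6: 5; total 35.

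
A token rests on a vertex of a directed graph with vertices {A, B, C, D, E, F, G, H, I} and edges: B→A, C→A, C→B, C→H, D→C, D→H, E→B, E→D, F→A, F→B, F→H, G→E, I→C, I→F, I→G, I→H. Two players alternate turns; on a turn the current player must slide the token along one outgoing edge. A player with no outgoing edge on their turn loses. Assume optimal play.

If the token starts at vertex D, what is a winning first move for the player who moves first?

Compute win/loss labels from the base case upward. A position with no move is L. Any other position is W if it can reach an L in one move, else L.
Every edge goes from a vertex to one that appears earlier in the order H, A, B, C, D, E, F, G, I, so processing vertices in that order labels each vertex after all of its successors.
H: no outgoing edge → L
A: no outgoing edge → L
B: reaches L-position A → W
C: reaches L-position A → W
D: reaches L-position H → W
E: only reaches D(W), B(W), all W → L
F: reaches L-position A → W
G: reaches L-position E → W
I: reaches L-position H → W
From D, the L positions reachable in one move are: H.

Move to H.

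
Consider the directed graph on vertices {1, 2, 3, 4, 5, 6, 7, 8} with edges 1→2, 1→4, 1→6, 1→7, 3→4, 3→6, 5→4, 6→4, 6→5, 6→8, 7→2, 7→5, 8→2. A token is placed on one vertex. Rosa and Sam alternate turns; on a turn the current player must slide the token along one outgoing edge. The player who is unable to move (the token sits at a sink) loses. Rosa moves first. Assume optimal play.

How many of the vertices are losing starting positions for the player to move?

Build the W/L table. Terminal = L. A non-terminal position is W if it has a move to some L; otherwise it is L.
Every edge goes from a vertex to one that appears earlier in the order 2, 4, 8, 5, 6, 7, 3, 1, so processing vertices in that order labels each vertex after all of its successors.
2: no outgoing edge → L
4: no outgoing edge → L
8: →2(L), so W
5: →4(L), so W
6: →4(L), so W
7: →2(L), so W
3: →4(L), so W
1: →4(L), so W
The L vertices are 2, 4; that is 2 in all.

2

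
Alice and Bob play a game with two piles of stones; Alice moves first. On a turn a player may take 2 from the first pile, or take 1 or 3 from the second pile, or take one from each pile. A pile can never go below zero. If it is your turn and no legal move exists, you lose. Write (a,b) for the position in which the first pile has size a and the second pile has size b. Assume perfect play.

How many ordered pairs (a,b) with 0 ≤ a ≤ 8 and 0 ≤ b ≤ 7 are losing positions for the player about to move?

25

Work bottom-up. With no move the player to move loses. Otherwise the position is W if at least one move leads to an L position for the opponent, and L if every move leads to a W.
Every move lowers a or b (never raises either), so fill the grid row by row in increasing a, and left to right within a row: each cell's successors are then already labelled.
      b=0  b=1  b=2  b=3  b=4  b=5  b=6  b=7
a=0:    L    W    L    W    L    W    L    W
a=1:    L    W    L    W    L    W    L    W
a=2:    W    W    W    W    W    W    W    W
a=3:    W    L    W    L    W    L    W    L
a=4:    L    W    W    W    W    L    W    L
a=5:    L    W    L    W    L    W    W    W
a=6:    W    W    L    W    L    W    L    W
a=7:    W    L    W    W    W    W    L    W
a=8:    L    W    W    W    W    L    W    W
Cells with no legal move (terminal, hence L): (0,0), (1,0).
The remaining L cells, each justified by listing all of its moves:
(0,2): →(0,1)(W) only, which is W, so L
(0,4): →(0,3)(W), (0,1)(W) — all W, so L
(0,6): →(0,5)(W), (0,3)(W) — all W, so L
(1,2): →(1,1)(W), (0,1)(W) — all W, so L
(1,4): →(1,3)(W), (1,1)(W), (0,3)(W) — all W, so L
(1,6): →(1,5)(W), (1,3)(W), (0,5)(W) — all W, so L
(3,1): →(1,1)(W), (3,0)(W), (2,0)(W) — all W, so L
(3,3): →(1,3)(W), (3,2)(W), (3,0)(W), (2,2)(W) — all W, so L
(3,5): →(1,5)(W), (3,4)(W), (3,2)(W), (2,4)(W) — all W, so L
(3,7): →(1,7)(W), (3,6)(W), (3,4)(W), (2,6)(W) — all W, so L
(4,0): →(2,0)(W) only, which is W, so L
(4,5): →(2,5)(W), (4,4)(W), (4,2)(W), (3,4)(W) — all W, so L
(4,7): →(2,7)(W), (4,6)(W), (4,4)(W), (3,6)(W) — all W, so L
(5,0): →(3,0)(W) only, which is W, so L
(5,2): →(3,2)(W), (5,1)(W), (4,1)(W) — all W, so L
(5,4): →(3,4)(W), (5,3)(W), (5,1)(W), (4,3)(W) — all W, so L
(6,2): →(4,2)(W), (6,1)(W), (5,1)(W) — all W, so L
(6,4): →(4,4)(W), (6,3)(W), (6,1)(W), (5,3)(W) — all W, so L
(6,6): →(4,6)(W), (6,5)(W), (6,3)(W), (5,5)(W) — all W, so L
(7,1): →(5,1)(W), (7,0)(W), (6,0)(W) — all W, so L
(7,6): →(5,6)(W), (7,5)(W), (7,3)(W), (6,5)(W) — all W, so L
(8,0): →(6,0)(W) only, which is W, so L
(8,5): →(6,5)(W), (8,4)(W), (8,2)(W), (7,4)(W) — all W, so L
Every other cell has at least one move into one of the L cells above, so it is W.
L cells per row: a=0: 4, a=1: 4, a=2: 0, a=3: 4, a=4: 3, a=5: 3, a=6: 3, a=7: 2, a=8: 2; total 25.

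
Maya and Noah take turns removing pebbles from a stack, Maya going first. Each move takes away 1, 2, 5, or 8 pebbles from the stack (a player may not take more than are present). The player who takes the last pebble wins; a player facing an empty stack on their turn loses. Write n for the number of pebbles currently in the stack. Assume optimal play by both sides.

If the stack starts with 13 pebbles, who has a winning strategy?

Maya wins.

Work bottom-up. With no move the player to move loses. Otherwise the position is W if at least one move leads to an L position for the opponent, and L if every move leads to a W.
n=0: no move → L
n=1: W (go to 0, an L position)
n=2: W (go to 0, an L position)
n=3: L (options 2(W), 1(W) are all W)
n=4: W (go to 3, an L position)
n=5: W (go to 3, an L position)
n=6: L (options 5(W), 4(W), 1(W) are all W)
n=7: W (go to 6, an L position)
n=8: W (go to 6, an L position)
n=9: L (options 8(W), 7(W), 4(W), 1(W) are all W)
n=10: W (go to 9, an L position)
n=11: W (go to 9, an L position)
n=12: L (options 11(W), 10(W), 7(W), 4(W) are all W)
n=13: W (go to 12, an L position)
From 13 Maya can remove 1, leaving 12, reaching an L position.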